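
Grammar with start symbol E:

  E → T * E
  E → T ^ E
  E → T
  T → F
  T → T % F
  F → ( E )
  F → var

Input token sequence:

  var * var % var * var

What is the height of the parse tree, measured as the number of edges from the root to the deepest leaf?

[E [T [F var]] * [E [T [T [F var]] % [F var]] * [E [T [F var]]]]]

5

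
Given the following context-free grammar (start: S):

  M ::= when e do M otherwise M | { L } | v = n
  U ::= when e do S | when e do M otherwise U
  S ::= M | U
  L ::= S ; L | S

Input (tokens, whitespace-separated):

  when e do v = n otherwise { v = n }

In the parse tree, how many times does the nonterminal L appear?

[S [M when e do [M v = n] otherwise [M { [L [S [M v = n]]] }]]]

1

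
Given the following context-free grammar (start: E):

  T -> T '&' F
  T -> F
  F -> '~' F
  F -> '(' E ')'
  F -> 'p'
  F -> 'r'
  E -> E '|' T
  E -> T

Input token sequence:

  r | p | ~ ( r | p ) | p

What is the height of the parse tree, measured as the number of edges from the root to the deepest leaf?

9

[E [E [E [E [T [F r]]] | [T [F p]]] | [T [F ~ [F ( [E [E [T [F r]]] | [T [F p]]] )]]]] | [T [F p]]]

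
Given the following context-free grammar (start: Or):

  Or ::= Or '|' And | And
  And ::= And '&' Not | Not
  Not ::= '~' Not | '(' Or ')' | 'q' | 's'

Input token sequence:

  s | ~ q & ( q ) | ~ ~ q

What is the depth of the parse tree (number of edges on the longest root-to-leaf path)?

7

[Or [Or [Or [And [Not s]]] | [And [And [Not ~ [Not q]]] & [Not ( [Or [And [Not q]]] )]]] | [And [Not ~ [Not ~ [Not q]]]]]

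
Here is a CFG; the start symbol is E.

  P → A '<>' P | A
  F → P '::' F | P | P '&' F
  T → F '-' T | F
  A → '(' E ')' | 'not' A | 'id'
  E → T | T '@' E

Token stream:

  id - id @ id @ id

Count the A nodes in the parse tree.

[E [T [F [P [A id]]] - [T [F [P [A id]]]]] @ [E [T [F [P [A id]]]] @ [E [T [F [P [A id]]]]]]]

4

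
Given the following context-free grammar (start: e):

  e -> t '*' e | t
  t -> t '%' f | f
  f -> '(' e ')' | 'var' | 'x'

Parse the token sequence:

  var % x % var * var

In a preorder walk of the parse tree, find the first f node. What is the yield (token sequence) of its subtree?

var

[e [t [t [t [f var]] % [f x]] % [f var]] * [e [t [f var]]]]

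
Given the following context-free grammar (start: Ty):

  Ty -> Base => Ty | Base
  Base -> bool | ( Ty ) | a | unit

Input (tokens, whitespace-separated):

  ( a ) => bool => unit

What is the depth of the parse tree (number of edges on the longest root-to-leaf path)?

4

[Ty [Base ( [Ty [Base a]] )] => [Ty [Base bool] => [Ty [Base unit]]]]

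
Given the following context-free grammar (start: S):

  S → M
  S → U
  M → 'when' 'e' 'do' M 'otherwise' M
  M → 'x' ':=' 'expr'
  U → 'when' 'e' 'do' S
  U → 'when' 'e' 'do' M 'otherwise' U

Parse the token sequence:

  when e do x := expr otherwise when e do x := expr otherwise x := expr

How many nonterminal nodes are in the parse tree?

[S [M when e do [M x := expr] otherwise [M when e do [M x := expr] otherwise [M x := expr]]]]

6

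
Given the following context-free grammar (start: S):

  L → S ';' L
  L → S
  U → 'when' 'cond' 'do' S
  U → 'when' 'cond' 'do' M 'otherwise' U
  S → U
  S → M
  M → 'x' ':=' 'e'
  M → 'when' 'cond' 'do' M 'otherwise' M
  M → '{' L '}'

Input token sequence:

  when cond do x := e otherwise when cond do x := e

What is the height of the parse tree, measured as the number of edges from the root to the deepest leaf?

[S [U when cond do [M x := e] otherwise [U when cond do [S [M x := e]]]]]

5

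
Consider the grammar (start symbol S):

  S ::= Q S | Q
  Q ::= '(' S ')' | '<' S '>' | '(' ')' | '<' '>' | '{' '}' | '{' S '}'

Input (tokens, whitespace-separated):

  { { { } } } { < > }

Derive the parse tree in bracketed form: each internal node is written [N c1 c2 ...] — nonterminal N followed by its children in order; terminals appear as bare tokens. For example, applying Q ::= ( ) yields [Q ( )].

S
Q S
{ S } S
{ Q } S
{ { S } } S
{ { Q } } S
{ { { } } } S
{ { { } } } Q
{ { { } } } { S }
{ { { } } } { Q }
{ { { } } } { < > }

[S [Q { [S [Q { [S [Q { }]] }]] }] [S [Q { [S [Q < >]] }]]]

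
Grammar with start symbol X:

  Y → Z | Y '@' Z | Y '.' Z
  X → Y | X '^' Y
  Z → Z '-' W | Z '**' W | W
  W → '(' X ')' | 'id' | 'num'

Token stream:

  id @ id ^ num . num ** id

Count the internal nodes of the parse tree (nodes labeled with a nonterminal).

16

[X [X [Y [Y [Z [W id]]] @ [Z [W id]]]] ^ [Y [Y [Z [W num]]] . [Z [Z [W num]] ** [W id]]]]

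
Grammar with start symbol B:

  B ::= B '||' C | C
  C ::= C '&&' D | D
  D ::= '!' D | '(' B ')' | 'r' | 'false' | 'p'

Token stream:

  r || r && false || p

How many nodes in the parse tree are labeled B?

[B [B [B [C [D r]]] || [C [C [D r]] && [D false]]] || [C [D p]]]

3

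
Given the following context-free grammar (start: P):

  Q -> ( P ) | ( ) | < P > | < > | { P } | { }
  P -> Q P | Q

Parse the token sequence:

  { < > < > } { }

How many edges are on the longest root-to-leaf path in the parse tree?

5

[P [Q { [P [Q < >] [P [Q < >]]] }] [P [Q { }]]]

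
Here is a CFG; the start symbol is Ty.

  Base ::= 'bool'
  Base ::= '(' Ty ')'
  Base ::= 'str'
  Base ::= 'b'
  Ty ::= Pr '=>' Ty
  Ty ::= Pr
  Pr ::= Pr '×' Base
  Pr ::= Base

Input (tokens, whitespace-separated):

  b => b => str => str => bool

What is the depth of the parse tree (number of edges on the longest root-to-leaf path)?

7

[Ty [Pr [Base b]] => [Ty [Pr [Base b]] => [Ty [Pr [Base str]] => [Ty [Pr [Base str]] => [Ty [Pr [Base bool]]]]]]]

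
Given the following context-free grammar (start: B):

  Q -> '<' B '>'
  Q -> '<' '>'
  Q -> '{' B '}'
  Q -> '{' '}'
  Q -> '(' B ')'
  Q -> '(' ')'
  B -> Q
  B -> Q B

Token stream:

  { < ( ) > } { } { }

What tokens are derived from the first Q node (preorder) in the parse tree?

[B [Q { [B [Q < [B [Q ( )]] >]] }] [B [Q { }] [B [Q { }]]]]

{ < ( ) > }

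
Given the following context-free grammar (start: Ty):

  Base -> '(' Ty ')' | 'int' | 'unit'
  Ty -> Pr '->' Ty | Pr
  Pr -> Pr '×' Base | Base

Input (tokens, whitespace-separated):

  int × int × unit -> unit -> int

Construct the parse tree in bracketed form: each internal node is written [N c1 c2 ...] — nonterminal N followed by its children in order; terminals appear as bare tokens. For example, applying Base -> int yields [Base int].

[Ty [Pr [Pr [Pr [Base int]] × [Base int]] × [Base unit]] -> [Ty [Pr [Base unit]] -> [Ty [Pr [Base int]]]]]

Ty
Pr -> Ty
Pr × Base -> Ty
Pr × Base × Base -> Ty
Base × Base × Base -> Ty
int × Base × Base -> Ty
int × int × Base -> Ty
int × int × unit -> Ty
int × int × unit -> Pr -> Ty
int × int × unit -> Base -> Ty
int × int × unit -> unit -> Ty
int × int × unit -> unit -> Pr
int × int × unit -> unit -> Base
int × int × unit -> unit -> int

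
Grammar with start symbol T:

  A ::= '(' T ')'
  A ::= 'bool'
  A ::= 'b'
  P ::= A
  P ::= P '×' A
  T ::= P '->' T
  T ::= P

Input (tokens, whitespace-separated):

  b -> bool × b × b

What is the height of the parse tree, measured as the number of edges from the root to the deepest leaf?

6

[T [P [A b]] -> [T [P [P [P [A bool]] × [A b]] × [A b]]]]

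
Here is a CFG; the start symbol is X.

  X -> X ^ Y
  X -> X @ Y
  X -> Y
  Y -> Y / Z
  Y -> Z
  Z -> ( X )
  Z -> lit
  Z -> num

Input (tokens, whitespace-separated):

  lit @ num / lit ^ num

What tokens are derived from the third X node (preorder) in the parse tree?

lit

[X [X [X [Y [Z lit]]] @ [Y [Y [Z num]] / [Z lit]]] ^ [Y [Z num]]]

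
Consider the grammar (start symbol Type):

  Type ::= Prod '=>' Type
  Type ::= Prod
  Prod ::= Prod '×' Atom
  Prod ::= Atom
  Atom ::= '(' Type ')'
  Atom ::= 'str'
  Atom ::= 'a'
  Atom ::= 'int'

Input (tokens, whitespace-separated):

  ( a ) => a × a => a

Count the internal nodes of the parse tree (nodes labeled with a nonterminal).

14

[Type [Prod [Atom ( [Type [Prod [Atom a]]] )]] => [Type [Prod [Prod [Atom a]] × [Atom a]] => [Type [Prod [Atom a]]]]]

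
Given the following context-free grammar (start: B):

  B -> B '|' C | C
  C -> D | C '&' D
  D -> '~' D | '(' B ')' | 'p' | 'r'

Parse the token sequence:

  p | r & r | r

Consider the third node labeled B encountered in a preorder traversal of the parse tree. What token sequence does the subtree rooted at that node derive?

[B [B [B [C [D p]]] | [C [C [D r]] & [D r]]] | [C [D r]]]

p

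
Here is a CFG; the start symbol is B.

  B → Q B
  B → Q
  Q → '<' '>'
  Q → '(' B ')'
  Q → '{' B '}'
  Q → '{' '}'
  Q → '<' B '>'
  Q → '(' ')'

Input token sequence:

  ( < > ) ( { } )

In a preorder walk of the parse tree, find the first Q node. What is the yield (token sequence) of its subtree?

( < > )

[B [Q ( [B [Q < >]] )] [B [Q ( [B [Q { }]] )]]]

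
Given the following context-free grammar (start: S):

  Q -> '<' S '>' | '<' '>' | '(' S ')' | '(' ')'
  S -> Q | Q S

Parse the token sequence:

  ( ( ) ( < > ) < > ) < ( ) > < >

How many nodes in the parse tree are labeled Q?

[S [Q ( [S [Q ( )] [S [Q ( [S [Q < >]] )] [S [Q < >]]]] )] [S [Q < [S [Q ( )]] >] [S [Q < >]]]]

8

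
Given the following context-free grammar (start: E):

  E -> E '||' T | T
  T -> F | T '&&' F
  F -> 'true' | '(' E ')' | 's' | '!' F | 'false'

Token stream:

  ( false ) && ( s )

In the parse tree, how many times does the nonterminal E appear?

3

[E [T [T [F ( [E [T [F false]]] )]] && [F ( [E [T [F s]]] )]]]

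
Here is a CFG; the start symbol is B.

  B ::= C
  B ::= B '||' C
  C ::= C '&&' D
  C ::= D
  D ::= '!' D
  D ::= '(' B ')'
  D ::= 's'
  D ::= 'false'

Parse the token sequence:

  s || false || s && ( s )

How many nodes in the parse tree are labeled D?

5

[B [B [B [C [D s]]] || [C [D false]]] || [C [C [D s]] && [D ( [B [C [D s]]] )]]]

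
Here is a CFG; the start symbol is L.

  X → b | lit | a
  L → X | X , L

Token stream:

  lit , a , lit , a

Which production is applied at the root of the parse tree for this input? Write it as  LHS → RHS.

L → X , L

[L [X lit] , [L [X a] , [L [X lit] , [L [X a]]]]]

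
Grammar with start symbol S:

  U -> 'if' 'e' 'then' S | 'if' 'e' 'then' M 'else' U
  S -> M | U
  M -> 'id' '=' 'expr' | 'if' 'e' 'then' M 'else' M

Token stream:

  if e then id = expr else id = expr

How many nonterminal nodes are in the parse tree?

4

[S [M if e then [M id = expr] else [M id = expr]]]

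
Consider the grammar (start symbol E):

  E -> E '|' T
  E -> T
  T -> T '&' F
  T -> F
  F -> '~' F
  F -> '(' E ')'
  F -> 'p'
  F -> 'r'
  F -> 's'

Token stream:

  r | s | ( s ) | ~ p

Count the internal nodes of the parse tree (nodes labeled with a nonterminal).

16

[E [E [E [E [T [F r]]] | [T [F s]]] | [T [F ( [E [T [F s]]] )]]] | [T [F ~ [F p]]]]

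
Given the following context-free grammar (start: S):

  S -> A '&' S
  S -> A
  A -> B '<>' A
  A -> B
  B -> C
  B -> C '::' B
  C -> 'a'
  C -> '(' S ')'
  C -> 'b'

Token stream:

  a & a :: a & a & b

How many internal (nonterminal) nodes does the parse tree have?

[S [A [B [C a]]] & [S [A [B [C a] :: [B [C a]]]] & [S [A [B [C a]]] & [S [A [B [C b]]]]]]]

18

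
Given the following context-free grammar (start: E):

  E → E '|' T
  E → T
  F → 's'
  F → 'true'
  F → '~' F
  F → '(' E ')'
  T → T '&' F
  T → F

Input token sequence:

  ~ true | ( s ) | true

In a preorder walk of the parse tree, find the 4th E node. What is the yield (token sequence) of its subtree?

[E [E [E [T [F ~ [F true]]]] | [T [F ( [E [T [F s]]] )]]] | [T [F true]]]

s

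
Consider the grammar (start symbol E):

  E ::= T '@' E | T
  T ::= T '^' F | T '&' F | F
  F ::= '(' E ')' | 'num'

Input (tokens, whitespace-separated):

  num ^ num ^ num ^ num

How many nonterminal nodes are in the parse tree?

9

[E [T [T [T [T [F num]] ^ [F num]] ^ [F num]] ^ [F num]]]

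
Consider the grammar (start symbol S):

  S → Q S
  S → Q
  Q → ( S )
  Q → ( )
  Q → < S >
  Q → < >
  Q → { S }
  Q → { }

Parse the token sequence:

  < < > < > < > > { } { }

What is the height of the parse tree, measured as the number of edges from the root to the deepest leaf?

[S [Q < [S [Q < >] [S [Q < >] [S [Q < >]]]] >] [S [Q { }] [S [Q { }]]]]

6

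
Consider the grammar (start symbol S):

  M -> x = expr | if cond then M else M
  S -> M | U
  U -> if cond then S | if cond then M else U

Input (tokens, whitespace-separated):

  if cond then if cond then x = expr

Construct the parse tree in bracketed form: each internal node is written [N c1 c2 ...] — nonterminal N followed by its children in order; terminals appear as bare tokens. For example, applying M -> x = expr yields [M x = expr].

[S [U if cond then [S [U if cond then [S [M x = expr]]]]]]

S
U
if cond then S
if cond then U
if cond then if cond then S
if cond then if cond then M
if cond then if cond then x = expr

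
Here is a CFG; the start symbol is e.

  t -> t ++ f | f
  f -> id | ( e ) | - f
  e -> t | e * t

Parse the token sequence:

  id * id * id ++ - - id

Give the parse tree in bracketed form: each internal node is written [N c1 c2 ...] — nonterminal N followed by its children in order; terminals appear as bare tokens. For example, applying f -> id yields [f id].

[e [e [e [t [f id]]] * [t [f id]]] * [t [t [f id]] ++ [f - [f - [f id]]]]]

e
e * t
e * t * t
t * t * t
f * t * t
id * t * t
id * f * t
id * id * t
id * id * t ++ f
id * id * f ++ f
id * id * id ++ f
id * id * id ++ - f
id * id * id ++ - - f
id * id * id ++ - - id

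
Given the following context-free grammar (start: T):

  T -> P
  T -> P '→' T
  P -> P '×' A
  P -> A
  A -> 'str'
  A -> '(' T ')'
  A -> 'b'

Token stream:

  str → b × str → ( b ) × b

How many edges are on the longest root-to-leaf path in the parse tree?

9

[T [P [A str]] → [T [P [P [A b]] × [A str]] → [T [P [P [A ( [T [P [A b]]] )]] × [A b]]]]]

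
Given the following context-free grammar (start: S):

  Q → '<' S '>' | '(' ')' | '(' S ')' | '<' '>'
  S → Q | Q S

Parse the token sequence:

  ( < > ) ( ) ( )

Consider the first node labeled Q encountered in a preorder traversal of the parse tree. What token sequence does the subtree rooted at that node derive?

[S [Q ( [S [Q < >]] )] [S [Q ( )] [S [Q ( )]]]]

( < > )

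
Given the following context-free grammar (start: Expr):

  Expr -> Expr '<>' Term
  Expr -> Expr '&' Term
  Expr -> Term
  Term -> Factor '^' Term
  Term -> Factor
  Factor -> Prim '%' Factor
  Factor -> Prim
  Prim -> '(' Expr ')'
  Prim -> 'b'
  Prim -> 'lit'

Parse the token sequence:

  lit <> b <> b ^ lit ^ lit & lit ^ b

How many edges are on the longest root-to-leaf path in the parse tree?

[Expr [Expr [Expr [Expr [Term [Factor [Prim lit]]]] <> [Term [Factor [Prim b]]]] <> [Term [Factor [Prim b]] ^ [Term [Factor [Prim lit]] ^ [Term [Factor [Prim lit]]]]]] & [Term [Factor [Prim lit]] ^ [Term [Factor [Prim b]]]]]

7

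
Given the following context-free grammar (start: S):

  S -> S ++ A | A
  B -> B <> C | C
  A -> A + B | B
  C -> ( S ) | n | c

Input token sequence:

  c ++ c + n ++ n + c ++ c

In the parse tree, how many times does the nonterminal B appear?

6

[S [S [S [S [A [B [C c]]]] ++ [A [A [B [C c]]] + [B [C n]]]] ++ [A [A [B [C n]]] + [B [C c]]]] ++ [A [B [C c]]]]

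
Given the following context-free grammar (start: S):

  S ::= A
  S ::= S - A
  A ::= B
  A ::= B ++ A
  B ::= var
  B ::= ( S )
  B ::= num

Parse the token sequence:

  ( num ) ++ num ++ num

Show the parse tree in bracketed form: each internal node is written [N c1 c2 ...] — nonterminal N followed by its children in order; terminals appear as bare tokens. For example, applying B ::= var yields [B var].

[S [A [B ( [S [A [B num]]] )] ++ [A [B num] ++ [A [B num]]]]]

S
A
B ++ A
( S ) ++ A
( A ) ++ A
( B ) ++ A
( num ) ++ A
( num ) ++ B ++ A
( num ) ++ num ++ A
( num ) ++ num ++ B
( num ) ++ num ++ num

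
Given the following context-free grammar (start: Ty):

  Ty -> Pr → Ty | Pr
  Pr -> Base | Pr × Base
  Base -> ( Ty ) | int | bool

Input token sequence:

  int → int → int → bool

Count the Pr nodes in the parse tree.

[Ty [Pr [Base int]] → [Ty [Pr [Base int]] → [Ty [Pr [Base int]] → [Ty [Pr [Base bool]]]]]]

4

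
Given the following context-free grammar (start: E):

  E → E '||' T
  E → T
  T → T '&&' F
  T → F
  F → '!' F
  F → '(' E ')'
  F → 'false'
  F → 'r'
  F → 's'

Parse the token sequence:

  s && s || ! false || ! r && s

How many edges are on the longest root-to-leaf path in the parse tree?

[E [E [E [T [T [F s]] && [F s]]] || [T [F ! [F false]]]] || [T [T [F ! [F r]]] && [F s]]]

6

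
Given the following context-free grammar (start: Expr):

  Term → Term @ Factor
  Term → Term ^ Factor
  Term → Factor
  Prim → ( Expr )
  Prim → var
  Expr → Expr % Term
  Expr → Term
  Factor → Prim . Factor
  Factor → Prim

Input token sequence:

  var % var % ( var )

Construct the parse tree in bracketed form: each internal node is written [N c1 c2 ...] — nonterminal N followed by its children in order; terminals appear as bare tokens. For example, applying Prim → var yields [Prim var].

Expr
Expr % Term
Expr % Term % Term
Term % Term % Term
Factor % Term % Term
Prim % Term % Term
var % Term % Term
var % Factor % Term
var % Prim % Term
var % var % Term
var % var % Factor
var % var % Prim
var % var % ( Expr )
var % var % ( Term )
var % var % ( Factor )
var % var % ( Prim )
var % var % ( var )

[Expr [Expr [Expr [Term [Factor [Prim var]]]] % [Term [Factor [Prim var]]]] % [Term [Factor [Prim ( [Expr [Term [Factor [Prim var]]]] )]]]]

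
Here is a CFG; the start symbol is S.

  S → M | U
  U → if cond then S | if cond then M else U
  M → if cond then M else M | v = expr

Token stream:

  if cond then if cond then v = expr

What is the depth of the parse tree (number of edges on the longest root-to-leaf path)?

6

[S [U if cond then [S [U if cond then [S [M v = expr]]]]]]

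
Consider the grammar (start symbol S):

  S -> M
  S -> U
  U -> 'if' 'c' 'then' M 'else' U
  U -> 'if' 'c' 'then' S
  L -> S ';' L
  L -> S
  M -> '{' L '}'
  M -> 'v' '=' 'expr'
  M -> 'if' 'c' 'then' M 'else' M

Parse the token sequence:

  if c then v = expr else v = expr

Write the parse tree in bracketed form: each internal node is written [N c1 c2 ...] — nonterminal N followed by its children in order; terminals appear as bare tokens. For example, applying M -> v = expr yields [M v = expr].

[S [M if c then [M v = expr] else [M v = expr]]]

S
M
if c then M else M
if c then v = expr else M
if c then v = expr else v = expr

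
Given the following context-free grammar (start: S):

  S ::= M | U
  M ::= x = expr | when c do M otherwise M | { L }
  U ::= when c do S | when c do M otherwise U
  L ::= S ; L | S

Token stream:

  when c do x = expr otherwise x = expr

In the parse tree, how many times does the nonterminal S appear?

1

[S [M when c do [M x = expr] otherwise [M x = expr]]]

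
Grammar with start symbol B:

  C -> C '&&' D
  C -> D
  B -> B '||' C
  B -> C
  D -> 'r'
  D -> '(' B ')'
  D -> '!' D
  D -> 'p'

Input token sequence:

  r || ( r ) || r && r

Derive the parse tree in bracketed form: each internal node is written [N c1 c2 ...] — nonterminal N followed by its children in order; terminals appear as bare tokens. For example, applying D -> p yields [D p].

[B [B [B [C [D r]]] || [C [D ( [B [C [D r]]] )]]] || [C [C [D r]] && [D r]]]

B
B || C
B || C || C
C || C || C
D || C || C
r || C || C
r || D || C
r || ( B ) || C
r || ( C ) || C
r || ( D ) || C
r || ( r ) || C
r || ( r ) || C && D
r || ( r ) || D && D
r || ( r ) || r && D
r || ( r ) || r && r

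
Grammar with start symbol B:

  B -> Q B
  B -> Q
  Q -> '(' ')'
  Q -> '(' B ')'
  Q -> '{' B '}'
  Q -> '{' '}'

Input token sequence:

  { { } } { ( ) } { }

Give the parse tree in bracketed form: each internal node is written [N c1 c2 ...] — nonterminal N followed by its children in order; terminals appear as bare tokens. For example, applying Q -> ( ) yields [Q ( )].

B
Q B
{ B } B
{ Q } B
{ { } } B
{ { } } Q B
{ { } } { B } B
{ { } } { Q } B
{ { } } { ( ) } B
{ { } } { ( ) } Q
{ { } } { ( ) } { }

[B [Q { [B [Q { }]] }] [B [Q { [B [Q ( )]] }] [B [Q { }]]]]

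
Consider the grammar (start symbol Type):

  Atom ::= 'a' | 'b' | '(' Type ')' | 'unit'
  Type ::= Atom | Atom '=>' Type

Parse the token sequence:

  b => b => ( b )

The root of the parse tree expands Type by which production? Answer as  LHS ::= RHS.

[Type [Atom b] => [Type [Atom b] => [Type [Atom ( [Type [Atom b]] )]]]]

Type ::= Atom '=>' Type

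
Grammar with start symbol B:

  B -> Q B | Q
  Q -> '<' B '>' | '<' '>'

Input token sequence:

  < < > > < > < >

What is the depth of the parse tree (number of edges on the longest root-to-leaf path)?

[B [Q < [B [Q < >]] >] [B [Q < >] [B [Q < >]]]]

4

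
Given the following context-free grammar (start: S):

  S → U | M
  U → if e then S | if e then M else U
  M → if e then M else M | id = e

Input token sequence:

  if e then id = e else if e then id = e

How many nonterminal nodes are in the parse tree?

6

[S [U if e then [M id = e] else [U if e then [S [M id = e]]]]]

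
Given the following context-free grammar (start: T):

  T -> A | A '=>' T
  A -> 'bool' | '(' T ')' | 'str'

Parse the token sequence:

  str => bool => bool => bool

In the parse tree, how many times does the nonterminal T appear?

4

[T [A str] => [T [A bool] => [T [A bool] => [T [A bool]]]]]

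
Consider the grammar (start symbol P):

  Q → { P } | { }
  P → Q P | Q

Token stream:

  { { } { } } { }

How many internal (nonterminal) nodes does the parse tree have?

8

[P [Q { [P [Q { }] [P [Q { }]]] }] [P [Q { }]]]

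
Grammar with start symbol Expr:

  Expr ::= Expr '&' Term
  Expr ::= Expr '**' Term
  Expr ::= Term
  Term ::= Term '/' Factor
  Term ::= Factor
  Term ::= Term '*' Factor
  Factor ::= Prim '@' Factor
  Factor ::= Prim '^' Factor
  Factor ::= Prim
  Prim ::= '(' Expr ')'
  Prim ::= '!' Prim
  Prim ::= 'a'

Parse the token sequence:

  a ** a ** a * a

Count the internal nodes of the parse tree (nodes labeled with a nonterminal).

15

[Expr [Expr [Expr [Term [Factor [Prim a]]]] ** [Term [Factor [Prim a]]]] ** [Term [Term [Factor [Prim a]]] * [Factor [Prim a]]]]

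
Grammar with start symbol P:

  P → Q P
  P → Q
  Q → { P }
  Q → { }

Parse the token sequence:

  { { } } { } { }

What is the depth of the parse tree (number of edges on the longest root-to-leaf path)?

4

[P [Q { [P [Q { }]] }] [P [Q { }] [P [Q { }]]]]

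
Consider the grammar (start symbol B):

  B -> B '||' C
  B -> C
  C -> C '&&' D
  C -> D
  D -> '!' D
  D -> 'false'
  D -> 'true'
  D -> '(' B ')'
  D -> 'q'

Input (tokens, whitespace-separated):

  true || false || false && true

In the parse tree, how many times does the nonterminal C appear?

4

[B [B [B [C [D true]]] || [C [D false]]] || [C [C [D false]] && [D true]]]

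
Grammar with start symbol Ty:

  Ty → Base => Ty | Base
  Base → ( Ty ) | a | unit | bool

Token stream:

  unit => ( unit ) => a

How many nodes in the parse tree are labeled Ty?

[Ty [Base unit] => [Ty [Base ( [Ty [Base unit]] )] => [Ty [Base a]]]]

4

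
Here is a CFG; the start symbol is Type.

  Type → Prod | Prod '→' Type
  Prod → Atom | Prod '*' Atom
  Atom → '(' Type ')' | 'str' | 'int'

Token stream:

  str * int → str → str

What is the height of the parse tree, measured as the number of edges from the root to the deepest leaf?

5

[Type [Prod [Prod [Atom str]] * [Atom int]] → [Type [Prod [Atom str]] → [Type [Prod [Atom str]]]]]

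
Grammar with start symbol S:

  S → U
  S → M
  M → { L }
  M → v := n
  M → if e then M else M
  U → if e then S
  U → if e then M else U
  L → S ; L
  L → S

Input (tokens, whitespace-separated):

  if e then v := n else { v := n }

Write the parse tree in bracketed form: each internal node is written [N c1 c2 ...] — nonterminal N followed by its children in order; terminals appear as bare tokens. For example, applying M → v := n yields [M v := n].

[S [M if e then [M v := n] else [M { [L [S [M v := n]]] }]]]

S
M
if e then M else M
if e then v := n else M
if e then v := n else { L }
if e then v := n else { S }
if e then v := n else { M }
if e then v := n else { v := n }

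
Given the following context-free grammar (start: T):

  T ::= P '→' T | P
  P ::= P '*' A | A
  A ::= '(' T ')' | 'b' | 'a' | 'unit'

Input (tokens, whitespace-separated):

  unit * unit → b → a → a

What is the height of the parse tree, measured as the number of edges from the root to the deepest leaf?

6

[T [P [P [A unit]] * [A unit]] → [T [P [A b]] → [T [P [A a]] → [T [P [A a]]]]]]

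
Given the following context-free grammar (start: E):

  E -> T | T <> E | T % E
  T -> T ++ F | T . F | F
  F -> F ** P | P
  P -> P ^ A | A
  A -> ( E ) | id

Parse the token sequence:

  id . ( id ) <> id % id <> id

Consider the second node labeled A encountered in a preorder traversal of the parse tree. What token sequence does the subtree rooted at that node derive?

[E [T [T [F [P [A id]]]] . [F [P [A ( [E [T [F [P [A id]]]]] )]]]] <> [E [T [F [P [A id]]]] % [E [T [F [P [A id]]]] <> [E [T [F [P [A id]]]]]]]]

( id )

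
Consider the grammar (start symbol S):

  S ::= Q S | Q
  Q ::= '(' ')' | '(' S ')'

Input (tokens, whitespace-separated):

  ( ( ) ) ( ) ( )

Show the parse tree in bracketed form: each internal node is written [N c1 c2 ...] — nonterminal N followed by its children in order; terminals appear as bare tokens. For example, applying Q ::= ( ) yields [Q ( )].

[S [Q ( [S [Q ( )]] )] [S [Q ( )] [S [Q ( )]]]]

S
Q S
( S ) S
( Q ) S
( ( ) ) S
( ( ) ) Q S
( ( ) ) ( ) S
( ( ) ) ( ) Q
( ( ) ) ( ) ( )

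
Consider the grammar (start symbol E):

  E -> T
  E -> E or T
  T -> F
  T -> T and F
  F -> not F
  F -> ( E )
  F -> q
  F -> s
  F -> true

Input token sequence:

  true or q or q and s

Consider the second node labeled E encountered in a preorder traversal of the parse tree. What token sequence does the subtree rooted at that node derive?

[E [E [E [T [F true]]] or [T [F q]]] or [T [T [F q]] and [F s]]]

true or q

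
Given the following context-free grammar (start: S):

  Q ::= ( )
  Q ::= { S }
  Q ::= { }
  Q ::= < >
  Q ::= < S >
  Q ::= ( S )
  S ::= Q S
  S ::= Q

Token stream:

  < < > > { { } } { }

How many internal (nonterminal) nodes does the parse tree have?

10

[S [Q < [S [Q < >]] >] [S [Q { [S [Q { }]] }] [S [Q { }]]]]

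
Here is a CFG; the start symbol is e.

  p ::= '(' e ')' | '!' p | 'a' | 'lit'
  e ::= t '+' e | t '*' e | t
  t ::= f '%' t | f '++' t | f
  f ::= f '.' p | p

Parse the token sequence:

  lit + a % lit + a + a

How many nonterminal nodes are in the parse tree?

[e [t [f [p lit]]] + [e [t [f [p a]] % [t [f [p lit]]]] + [e [t [f [p a]]] + [e [t [f [p a]]]]]]]

19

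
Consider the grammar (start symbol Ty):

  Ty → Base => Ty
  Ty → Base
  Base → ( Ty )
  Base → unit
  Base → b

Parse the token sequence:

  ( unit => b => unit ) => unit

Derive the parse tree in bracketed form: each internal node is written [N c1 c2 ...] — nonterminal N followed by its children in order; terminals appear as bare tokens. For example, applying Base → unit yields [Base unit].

[Ty [Base ( [Ty [Base unit] => [Ty [Base b] => [Ty [Base unit]]]] )] => [Ty [Base unit]]]

Ty
Base => Ty
( Ty ) => Ty
( Base => Ty ) => Ty
( unit => Ty ) => Ty
( unit => Base => Ty ) => Ty
( unit => b => Ty ) => Ty
( unit => b => Base ) => Ty
( unit => b => unit ) => Ty
( unit => b => unit ) => Base
( unit => b => unit ) => unit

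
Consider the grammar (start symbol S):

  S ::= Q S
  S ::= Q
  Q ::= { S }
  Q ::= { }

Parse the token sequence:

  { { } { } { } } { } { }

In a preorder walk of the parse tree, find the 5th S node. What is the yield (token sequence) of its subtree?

{ } { }

[S [Q { [S [Q { }] [S [Q { }] [S [Q { }]]]] }] [S [Q { }] [S [Q { }]]]]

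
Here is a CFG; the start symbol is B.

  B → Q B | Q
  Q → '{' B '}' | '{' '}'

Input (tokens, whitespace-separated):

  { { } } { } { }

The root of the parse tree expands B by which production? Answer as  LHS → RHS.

[B [Q { [B [Q { }]] }] [B [Q { }] [B [Q { }]]]]

B → Q B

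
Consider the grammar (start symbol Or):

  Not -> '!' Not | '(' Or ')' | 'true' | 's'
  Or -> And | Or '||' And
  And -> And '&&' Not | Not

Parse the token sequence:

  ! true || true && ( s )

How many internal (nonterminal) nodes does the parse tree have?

12

[Or [Or [And [Not ! [Not true]]]] || [And [And [Not true]] && [Not ( [Or [And [Not s]]] )]]]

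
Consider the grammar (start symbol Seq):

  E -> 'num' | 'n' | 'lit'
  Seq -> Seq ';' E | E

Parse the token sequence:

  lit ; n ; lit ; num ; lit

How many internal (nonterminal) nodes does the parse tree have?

[Seq [Seq [Seq [Seq [Seq [E lit]] ; [E n]] ; [E lit]] ; [E num]] ; [E lit]]

10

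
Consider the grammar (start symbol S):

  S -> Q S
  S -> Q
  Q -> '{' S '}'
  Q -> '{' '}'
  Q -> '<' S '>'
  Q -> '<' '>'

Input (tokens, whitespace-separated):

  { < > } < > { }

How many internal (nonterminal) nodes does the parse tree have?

[S [Q { [S [Q < >]] }] [S [Q < >] [S [Q { }]]]]

8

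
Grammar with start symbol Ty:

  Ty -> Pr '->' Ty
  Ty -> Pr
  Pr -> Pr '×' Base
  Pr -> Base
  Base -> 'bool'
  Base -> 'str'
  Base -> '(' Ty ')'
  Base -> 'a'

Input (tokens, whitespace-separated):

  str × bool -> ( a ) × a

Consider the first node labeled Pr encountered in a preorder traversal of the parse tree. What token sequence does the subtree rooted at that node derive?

[Ty [Pr [Pr [Base str]] × [Base bool]] -> [Ty [Pr [Pr [Base ( [Ty [Pr [Base a]]] )]] × [Base a]]]]

str × bool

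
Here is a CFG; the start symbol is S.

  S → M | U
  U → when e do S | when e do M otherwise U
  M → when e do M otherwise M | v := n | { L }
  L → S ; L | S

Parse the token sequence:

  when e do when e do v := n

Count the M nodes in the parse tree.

[S [U when e do [S [U when e do [S [M v := n]]]]]]

1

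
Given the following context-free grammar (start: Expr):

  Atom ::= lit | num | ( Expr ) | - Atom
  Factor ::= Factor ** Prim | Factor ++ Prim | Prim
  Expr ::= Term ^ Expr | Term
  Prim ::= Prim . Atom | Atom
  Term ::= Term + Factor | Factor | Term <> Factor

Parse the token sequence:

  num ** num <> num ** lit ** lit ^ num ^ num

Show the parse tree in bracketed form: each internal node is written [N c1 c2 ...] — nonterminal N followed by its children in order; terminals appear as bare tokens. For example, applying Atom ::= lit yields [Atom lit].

[Expr [Term [Term [Factor [Factor [Prim [Atom num]]] ** [Prim [Atom num]]]] <> [Factor [Factor [Factor [Prim [Atom num]]] ** [Prim [Atom lit]]] ** [Prim [Atom lit]]]] ^ [Expr [Term [Factor [Prim [Atom num]]]] ^ [Expr [Term [Factor [Prim [Atom num]]]]]]]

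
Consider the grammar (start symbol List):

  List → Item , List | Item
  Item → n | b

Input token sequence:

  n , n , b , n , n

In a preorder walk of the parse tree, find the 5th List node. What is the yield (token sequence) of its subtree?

[List [Item n] , [List [Item n] , [List [Item b] , [List [Item n] , [List [Item n]]]]]]

n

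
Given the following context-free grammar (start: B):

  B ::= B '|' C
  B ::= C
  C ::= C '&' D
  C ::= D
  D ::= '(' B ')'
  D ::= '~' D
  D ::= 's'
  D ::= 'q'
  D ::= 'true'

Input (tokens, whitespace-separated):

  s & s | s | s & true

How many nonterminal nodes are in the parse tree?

[B [B [B [C [C [D s]] & [D s]]] | [C [D s]]] | [C [C [D s]] & [D true]]]

13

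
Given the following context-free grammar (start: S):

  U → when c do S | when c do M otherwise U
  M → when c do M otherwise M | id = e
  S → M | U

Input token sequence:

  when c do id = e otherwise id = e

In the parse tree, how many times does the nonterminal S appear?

[S [M when c do [M id = e] otherwise [M id = e]]]

1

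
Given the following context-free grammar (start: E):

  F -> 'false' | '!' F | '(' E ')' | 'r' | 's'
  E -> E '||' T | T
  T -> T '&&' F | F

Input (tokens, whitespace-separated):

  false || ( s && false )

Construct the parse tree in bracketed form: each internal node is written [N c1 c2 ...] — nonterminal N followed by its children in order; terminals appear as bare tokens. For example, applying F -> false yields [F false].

[E [E [T [F false]]] || [T [F ( [E [T [T [F s]] && [F false]]] )]]]

E
E || T
T || T
F || T
false || T
false || F
false || ( E )
false || ( T )
false || ( T && F )
false || ( F && F )
false || ( s && F )
false || ( s && false )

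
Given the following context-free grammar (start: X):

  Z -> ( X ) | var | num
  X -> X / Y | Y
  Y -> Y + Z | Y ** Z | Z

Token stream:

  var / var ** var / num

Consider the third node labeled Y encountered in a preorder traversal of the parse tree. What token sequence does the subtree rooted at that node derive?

[X [X [X [Y [Z var]]] / [Y [Y [Z var]] ** [Z var]]] / [Y [Z num]]]

var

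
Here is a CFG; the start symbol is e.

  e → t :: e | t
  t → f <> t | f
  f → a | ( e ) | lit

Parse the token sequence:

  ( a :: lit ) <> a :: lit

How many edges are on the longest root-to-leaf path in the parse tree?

7

[e [t [f ( [e [t [f a]] :: [e [t [f lit]]]] )] <> [t [f a]]] :: [e [t [f lit]]]]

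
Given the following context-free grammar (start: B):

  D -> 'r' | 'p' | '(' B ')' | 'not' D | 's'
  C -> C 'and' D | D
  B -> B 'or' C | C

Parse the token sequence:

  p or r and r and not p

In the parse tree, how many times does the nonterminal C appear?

4

[B [B [C [D p]]] or [C [C [C [D r]] and [D r]] and [D not [D p]]]]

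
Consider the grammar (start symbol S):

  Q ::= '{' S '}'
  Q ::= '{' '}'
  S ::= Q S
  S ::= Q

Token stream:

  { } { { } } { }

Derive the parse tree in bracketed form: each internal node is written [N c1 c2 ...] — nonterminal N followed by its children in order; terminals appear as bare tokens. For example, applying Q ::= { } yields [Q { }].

S
Q S
{ } S
{ } Q S
{ } { S } S
{ } { Q } S
{ } { { } } S
{ } { { } } Q
{ } { { } } { }

[S [Q { }] [S [Q { [S [Q { }]] }] [S [Q { }]]]]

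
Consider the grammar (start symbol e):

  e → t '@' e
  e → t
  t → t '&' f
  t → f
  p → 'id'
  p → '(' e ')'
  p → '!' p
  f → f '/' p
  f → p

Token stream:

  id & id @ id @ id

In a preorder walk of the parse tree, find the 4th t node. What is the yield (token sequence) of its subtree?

id

[e [t [t [f [p id]]] & [f [p id]]] @ [e [t [f [p id]]] @ [e [t [f [p id]]]]]]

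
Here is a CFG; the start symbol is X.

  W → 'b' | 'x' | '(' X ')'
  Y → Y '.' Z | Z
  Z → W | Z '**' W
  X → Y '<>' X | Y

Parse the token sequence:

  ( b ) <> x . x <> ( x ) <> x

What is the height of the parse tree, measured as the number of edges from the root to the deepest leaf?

[X [Y [Z [W ( [X [Y [Z [W b]]]] )]]] <> [X [Y [Y [Z [W x]]] . [Z [W x]]] <> [X [Y [Z [W ( [X [Y [Z [W x]]]] )]]] <> [X [Y [Z [W x]]]]]]]

10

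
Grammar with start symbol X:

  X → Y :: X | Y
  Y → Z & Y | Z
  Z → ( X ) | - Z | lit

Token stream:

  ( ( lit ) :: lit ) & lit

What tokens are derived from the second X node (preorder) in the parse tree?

[X [Y [Z ( [X [Y [Z ( [X [Y [Z lit]]] )]] :: [X [Y [Z lit]]]] )] & [Y [Z lit]]]]

( lit ) :: lit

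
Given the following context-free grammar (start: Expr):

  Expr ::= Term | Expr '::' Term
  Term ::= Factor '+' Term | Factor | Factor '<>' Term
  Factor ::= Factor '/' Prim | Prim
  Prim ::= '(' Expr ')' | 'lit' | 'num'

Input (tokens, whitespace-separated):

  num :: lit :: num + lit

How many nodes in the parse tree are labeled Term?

[Expr [Expr [Expr [Term [Factor [Prim num]]]] :: [Term [Factor [Prim lit]]]] :: [Term [Factor [Prim num]] + [Term [Factor [Prim lit]]]]]

4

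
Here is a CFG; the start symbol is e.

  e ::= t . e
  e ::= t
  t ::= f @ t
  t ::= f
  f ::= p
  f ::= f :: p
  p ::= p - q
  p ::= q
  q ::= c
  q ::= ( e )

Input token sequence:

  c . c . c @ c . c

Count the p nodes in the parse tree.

5

[e [t [f [p [q c]]]] . [e [t [f [p [q c]]]] . [e [t [f [p [q c]]] @ [t [f [p [q c]]]]] . [e [t [f [p [q c]]]]]]]]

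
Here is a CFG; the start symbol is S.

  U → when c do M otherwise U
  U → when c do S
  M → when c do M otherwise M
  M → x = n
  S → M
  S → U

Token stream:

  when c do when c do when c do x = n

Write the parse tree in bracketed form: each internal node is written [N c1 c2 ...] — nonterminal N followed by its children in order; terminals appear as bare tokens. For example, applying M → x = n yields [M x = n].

S
U
when c do S
when c do U
when c do when c do S
when c do when c do U
when c do when c do when c do S
when c do when c do when c do M
when c do when c do when c do x = n

[S [U when c do [S [U when c do [S [U when c do [S [M x = n]]]]]]]]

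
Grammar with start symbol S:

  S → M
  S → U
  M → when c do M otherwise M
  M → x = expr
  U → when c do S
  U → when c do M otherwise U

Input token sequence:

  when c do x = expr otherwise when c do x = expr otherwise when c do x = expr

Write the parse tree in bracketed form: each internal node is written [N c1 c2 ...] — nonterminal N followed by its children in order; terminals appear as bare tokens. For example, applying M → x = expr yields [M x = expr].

S
U
when c do M otherwise U
when c do x = expr otherwise U
when c do x = expr otherwise when c do M otherwise U
when c do x = expr otherwise when c do x = expr otherwise U
when c do x = expr otherwise when c do x = expr otherwise when c do S
when c do x = expr otherwise when c do x = expr otherwise when c do M
when c do x = expr otherwise when c do x = expr otherwise when c do x = expr

[S [U when c do [M x = expr] otherwise [U when c do [M x = expr] otherwise [U when c do [S [M x = expr]]]]]]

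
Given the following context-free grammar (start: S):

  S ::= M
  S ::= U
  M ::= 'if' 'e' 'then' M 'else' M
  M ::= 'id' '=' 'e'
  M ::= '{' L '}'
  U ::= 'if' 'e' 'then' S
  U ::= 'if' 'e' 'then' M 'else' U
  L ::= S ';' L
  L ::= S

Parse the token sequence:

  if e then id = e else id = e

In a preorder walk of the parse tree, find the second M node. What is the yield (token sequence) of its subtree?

id = e

[S [M if e then [M id = e] else [M id = e]]]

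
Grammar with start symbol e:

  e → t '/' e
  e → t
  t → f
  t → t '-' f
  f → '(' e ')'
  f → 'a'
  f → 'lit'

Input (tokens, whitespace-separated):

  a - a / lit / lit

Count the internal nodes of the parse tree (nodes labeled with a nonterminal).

[e [t [t [f a]] - [f a]] / [e [t [f lit]] / [e [t [f lit]]]]]

11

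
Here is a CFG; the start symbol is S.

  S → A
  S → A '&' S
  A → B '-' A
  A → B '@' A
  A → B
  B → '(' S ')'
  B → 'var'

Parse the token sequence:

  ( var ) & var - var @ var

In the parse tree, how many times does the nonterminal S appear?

[S [A [B ( [S [A [B var]]] )]] & [S [A [B var] - [A [B var] @ [A [B var]]]]]]

3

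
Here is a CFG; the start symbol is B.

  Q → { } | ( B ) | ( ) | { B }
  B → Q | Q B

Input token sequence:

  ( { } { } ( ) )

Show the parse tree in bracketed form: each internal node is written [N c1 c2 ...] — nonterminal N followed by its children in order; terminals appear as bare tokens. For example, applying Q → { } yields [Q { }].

[B [Q ( [B [Q { }] [B [Q { }] [B [Q ( )]]]] )]]

B
Q
( B )
( Q B )
( { } B )
( { } Q B )
( { } { } B )
( { } { } Q )
( { } { } ( ) )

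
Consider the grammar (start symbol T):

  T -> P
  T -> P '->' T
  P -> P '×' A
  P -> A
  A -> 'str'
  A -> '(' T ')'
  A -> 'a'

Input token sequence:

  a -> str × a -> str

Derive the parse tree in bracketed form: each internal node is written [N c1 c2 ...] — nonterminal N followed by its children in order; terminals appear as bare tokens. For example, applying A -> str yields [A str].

T
P -> T
A -> T
a -> T
a -> P -> T
a -> P × A -> T
a -> A × A -> T
a -> str × A -> T
a -> str × a -> T
a -> str × a -> P
a -> str × a -> A
a -> str × a -> str

[T [P [A a]] -> [T [P [P [A str]] × [A a]] -> [T [P [A str]]]]]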